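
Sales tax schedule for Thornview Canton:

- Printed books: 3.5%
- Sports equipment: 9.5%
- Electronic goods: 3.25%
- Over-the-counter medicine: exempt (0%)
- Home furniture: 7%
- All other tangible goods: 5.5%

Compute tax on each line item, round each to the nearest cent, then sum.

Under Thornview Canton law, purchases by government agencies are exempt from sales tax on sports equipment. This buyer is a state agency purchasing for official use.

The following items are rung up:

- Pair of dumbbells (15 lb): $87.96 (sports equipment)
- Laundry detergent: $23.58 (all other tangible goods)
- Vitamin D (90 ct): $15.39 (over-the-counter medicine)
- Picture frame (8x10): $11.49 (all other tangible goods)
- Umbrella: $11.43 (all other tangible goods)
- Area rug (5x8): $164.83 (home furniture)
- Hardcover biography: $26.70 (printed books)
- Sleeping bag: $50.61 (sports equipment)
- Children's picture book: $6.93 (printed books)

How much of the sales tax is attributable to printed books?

Hardcover biography $26.70: printed books → 3.5% → $0.93
Children's picture book $6.93: printed books → 3.5% → $0.24
Tax on printed books = $0.93 + $0.24 = $1.17

$1.17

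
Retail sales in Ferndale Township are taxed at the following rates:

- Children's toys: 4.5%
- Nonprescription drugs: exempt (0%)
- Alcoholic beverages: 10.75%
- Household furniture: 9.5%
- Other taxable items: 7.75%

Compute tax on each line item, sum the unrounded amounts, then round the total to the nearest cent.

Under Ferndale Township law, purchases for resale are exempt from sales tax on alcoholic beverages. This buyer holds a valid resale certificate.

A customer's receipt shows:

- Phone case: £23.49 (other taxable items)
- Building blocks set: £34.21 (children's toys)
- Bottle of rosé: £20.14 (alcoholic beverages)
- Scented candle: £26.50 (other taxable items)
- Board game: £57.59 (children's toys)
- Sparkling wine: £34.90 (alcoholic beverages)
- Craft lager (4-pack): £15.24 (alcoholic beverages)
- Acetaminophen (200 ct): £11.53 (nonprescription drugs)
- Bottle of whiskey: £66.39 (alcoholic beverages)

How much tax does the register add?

£8.01

Phone case £23.49: other taxable items → 7.75% → £1.820475
Building blocks set £34.21: children's toys → 4.5% → £1.53945
Bottle of rosé £20.14: alcoholic beverages, buyer-exempt → 0% → £0.00
Scented candle £26.50: other taxable items → 7.75% → £2.05375
Board game £57.59: children's toys → 4.5% → £2.59155
Sparkling wine £34.90: alcoholic beverages, buyer-exempt → 0% → £0.00
Craft lager (4-pack) £15.24: alcoholic beverages, buyer-exempt → 0% → £0.00
Acetaminophen (200 ct) £11.53: nonprescription drugs → 0% → £0.00
Bottle of whiskey £66.39: alcoholic beverages, buyer-exempt → 0% → £0.00
Unrounded tax sum = £8.005225 → £8.01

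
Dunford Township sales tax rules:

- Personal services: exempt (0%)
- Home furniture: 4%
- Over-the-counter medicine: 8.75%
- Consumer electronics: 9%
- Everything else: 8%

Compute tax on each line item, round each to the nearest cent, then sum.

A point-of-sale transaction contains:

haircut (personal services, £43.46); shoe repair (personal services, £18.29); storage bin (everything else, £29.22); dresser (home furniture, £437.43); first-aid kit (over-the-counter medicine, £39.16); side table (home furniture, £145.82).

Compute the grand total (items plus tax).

Haircut £43.46: personal services → 0% → £0.00
Shoe repair £18.29: personal services → 0% → £0.00
Storage bin £29.22: everything else → 8% → £2.34
Dresser £437.43: home furniture → 4% → £17.50
First-aid kit £39.16: over-the-counter medicine → 8.75% → £3.43
Side table £145.82: home furniture → 4% → £5.83
Subtotal = £713.38; tax = £29.10; total due = £742.48

£742.48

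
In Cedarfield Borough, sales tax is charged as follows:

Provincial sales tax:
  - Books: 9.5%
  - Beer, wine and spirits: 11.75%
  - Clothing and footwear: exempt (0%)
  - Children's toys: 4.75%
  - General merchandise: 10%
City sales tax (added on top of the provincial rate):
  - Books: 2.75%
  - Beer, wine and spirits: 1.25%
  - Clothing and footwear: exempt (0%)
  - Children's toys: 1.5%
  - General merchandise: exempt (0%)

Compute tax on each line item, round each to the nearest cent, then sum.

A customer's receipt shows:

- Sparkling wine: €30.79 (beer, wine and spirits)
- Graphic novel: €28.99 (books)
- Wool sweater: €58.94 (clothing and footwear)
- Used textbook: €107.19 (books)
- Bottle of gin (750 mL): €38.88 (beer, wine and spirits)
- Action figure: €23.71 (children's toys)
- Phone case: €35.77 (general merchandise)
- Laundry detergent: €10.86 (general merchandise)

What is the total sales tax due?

€31.88

Sparkling wine €30.79: beer, wine and spirits → 11.75% + 1.25% city = 13% → €4.00
Graphic novel €28.99: books → 9.5% + 2.75% city = 12.25% → €3.55
Wool sweater €58.94: clothing and footwear → 0% + 0% city = 0% → €0.00
Used textbook €107.19: books → 9.5% + 2.75% city = 12.25% → €13.13
Bottle of gin (750 mL) €38.88: beer, wine and spirits → 11.75% + 1.25% city = 13% → €5.05
Action figure €23.71: children's toys → 4.75% + 1.5% city = 6.25% → €1.48
Phone case €35.77: general merchandise → 10% + 0% city = 10% → €3.58
Laundry detergent €10.86: general merchandise → 10% + 0% city = 10% → €1.09
Total tax = €4.00 + €3.55 + €13.13 + €5.05 + €1.48 + €3.58 + €1.09 = €31.88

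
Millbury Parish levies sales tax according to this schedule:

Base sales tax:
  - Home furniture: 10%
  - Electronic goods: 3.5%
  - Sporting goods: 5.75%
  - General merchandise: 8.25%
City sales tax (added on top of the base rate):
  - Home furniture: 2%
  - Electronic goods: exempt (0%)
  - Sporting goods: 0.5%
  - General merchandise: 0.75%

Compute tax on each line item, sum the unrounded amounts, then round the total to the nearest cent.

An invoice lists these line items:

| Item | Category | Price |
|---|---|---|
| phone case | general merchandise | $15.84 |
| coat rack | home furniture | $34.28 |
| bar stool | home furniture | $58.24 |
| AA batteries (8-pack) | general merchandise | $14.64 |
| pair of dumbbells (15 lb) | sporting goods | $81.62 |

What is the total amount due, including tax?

$223.57

Phone case $15.84: general merchandise → 8.25% + 0.75% city = 9% → $1.4256
Coat rack $34.28: home furniture → 10% + 2% city = 12% → $4.1136
Bar stool $58.24: home furniture → 10% + 2% city = 12% → $6.9888
AA batteries (8-pack) $14.64: general merchandise → 8.25% + 0.75% city = 9% → $1.3176
Pair of dumbbells (15 lb) $81.62: sporting goods → 5.75% + 0.5% city = 6.25% → $5.10125
Subtotal = $204.62; unrounded tax = $18.94685 → $18.95; total due = $223.57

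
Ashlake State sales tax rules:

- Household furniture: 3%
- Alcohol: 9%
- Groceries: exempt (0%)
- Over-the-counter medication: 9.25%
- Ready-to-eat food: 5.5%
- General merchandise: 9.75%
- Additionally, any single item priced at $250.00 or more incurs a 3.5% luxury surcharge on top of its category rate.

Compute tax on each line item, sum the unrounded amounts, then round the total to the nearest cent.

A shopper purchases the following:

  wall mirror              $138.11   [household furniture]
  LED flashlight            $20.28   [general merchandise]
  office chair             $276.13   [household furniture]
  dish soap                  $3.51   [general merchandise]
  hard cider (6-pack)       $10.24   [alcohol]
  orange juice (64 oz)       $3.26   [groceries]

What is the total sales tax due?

$25.33

Wall mirror $138.11: household furniture → 3% → $4.1433
LED flashlight $20.28: general merchandise → 9.75% → $1.9773
Office chair $276.13: household furniture → 3% + 3.5% surcharge = 6.5% → $17.94845
Dish soap $3.51: general merchandise → 9.75% → $0.342225
Hard cider (6-pack) $10.24: alcohol → 9% → $0.9216
Orange juice (64 oz) $3.26: groceries → 0% → $0.00
Unrounded tax sum = $25.332875 → $25.33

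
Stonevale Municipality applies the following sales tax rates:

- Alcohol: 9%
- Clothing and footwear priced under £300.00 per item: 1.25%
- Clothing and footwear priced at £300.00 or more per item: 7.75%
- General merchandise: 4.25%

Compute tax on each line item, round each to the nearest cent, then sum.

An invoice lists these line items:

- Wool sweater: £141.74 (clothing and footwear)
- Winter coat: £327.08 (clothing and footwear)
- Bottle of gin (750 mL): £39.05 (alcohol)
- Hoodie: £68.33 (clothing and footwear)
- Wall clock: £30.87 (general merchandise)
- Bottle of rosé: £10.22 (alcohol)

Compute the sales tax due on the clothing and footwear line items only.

Wool sweater £141.74: clothing and footwear, under £300.00 → 1.25% → £1.77
Winter coat £327.08: clothing and footwear, £300.00 or more → 7.75% → £25.35
Hoodie £68.33: clothing and footwear, under £300.00 → 1.25% → £0.85
Tax on clothing and footwear = £1.77 + £25.35 + £0.85 = £27.97

£27.97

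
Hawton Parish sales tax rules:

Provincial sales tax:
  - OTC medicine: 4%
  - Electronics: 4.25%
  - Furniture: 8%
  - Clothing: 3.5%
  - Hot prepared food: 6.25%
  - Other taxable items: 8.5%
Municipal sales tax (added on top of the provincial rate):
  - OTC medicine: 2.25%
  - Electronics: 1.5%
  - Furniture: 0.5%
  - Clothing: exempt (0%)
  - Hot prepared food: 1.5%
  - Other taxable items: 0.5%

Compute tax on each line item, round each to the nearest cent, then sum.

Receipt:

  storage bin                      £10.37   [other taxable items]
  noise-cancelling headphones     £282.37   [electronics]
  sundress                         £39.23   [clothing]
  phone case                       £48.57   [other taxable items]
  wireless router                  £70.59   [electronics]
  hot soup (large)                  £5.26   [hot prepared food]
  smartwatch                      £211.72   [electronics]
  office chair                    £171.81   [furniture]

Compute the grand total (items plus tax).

£894.07

Storage bin £10.37: other taxable items → 8.5% + 0.5% municipal = 9% → £0.93
Noise-cancelling headphones £282.37: electronics → 4.25% + 1.5% municipal = 5.75% → £16.24
Sundress £39.23: clothing → 3.5% + 0% municipal = 3.5% → £1.37
Phone case £48.57: other taxable items → 8.5% + 0.5% municipal = 9% → £4.37
Wireless router £70.59: electronics → 4.25% + 1.5% municipal = 5.75% → £4.06
Hot soup (large) £5.26: hot prepared food → 6.25% + 1.5% municipal = 7.75% → £0.41
Smartwatch £211.72: electronics → 4.25% + 1.5% municipal = 5.75% → £12.17
Office chair £171.81: furniture → 8% + 0.5% municipal = 8.5% → £14.60
Subtotal = £839.92; tax = £54.15; total due = £894.07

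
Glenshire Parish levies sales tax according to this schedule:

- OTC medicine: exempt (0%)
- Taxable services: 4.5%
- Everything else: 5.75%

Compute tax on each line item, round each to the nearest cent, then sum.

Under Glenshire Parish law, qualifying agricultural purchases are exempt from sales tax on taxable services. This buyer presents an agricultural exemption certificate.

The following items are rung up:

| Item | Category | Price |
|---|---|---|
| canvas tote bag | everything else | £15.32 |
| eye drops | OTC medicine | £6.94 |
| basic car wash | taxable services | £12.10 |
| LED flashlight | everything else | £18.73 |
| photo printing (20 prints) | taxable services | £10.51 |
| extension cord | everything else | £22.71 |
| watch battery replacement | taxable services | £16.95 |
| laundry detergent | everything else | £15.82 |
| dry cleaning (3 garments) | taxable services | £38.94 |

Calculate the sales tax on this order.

£4.18

Canvas tote bag £15.32: everything else → 5.75% → £0.88
Eye drops £6.94: OTC medicine → 0% → £0.00
Basic car wash £12.10: taxable services, buyer-exempt → 0% → £0.00
LED flashlight £18.73: everything else → 5.75% → £1.08
Photo printing (20 prints) £10.51: taxable services, buyer-exempt → 0% → £0.00
Extension cord £22.71: everything else → 5.75% → £1.31
Watch battery replacement £16.95: taxable services, buyer-exempt → 0% → £0.00
Laundry detergent £15.82: everything else → 5.75% → £0.91
Dry cleaning (3 garments) £38.94: taxable services, buyer-exempt → 0% → £0.00
Total tax = £0.88 + £1.08 + £1.31 + £0.91 = £4.18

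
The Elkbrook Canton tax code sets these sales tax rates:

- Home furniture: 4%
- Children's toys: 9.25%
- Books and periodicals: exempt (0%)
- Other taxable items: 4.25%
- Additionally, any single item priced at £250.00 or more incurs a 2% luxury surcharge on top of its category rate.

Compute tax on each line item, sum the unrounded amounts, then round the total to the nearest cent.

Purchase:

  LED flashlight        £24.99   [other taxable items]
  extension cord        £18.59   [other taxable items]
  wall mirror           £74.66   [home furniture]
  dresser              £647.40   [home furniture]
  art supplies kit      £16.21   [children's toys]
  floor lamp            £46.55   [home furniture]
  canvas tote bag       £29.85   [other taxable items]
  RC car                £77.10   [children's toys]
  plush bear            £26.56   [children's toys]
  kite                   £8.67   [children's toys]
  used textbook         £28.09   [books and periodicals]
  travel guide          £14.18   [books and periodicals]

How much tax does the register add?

£58.70

LED flashlight £24.99: other taxable items → 4.25% → £1.062075
Extension cord £18.59: other taxable items → 4.25% → £0.790075
Wall mirror £74.66: home furniture → 4% → £2.9864
Dresser £647.40: home furniture → 4% + 2% surcharge = 6% → £38.844
Art supplies kit £16.21: children's toys → 9.25% → £1.499425
Floor lamp £46.55: home furniture → 4% → £1.862
Canvas tote bag £29.85: other taxable items → 4.25% → £1.268625
RC car £77.10: children's toys → 9.25% → £7.13175
Plush bear £26.56: children's toys → 9.25% → £2.4568
Kite £8.67: children's toys → 9.25% → £0.801975
Used textbook £28.09: books and periodicals → 0% → £0.00
Travel guide £14.18: books and periodicals → 0% → £0.00
Unrounded tax sum = £58.703125 → £58.70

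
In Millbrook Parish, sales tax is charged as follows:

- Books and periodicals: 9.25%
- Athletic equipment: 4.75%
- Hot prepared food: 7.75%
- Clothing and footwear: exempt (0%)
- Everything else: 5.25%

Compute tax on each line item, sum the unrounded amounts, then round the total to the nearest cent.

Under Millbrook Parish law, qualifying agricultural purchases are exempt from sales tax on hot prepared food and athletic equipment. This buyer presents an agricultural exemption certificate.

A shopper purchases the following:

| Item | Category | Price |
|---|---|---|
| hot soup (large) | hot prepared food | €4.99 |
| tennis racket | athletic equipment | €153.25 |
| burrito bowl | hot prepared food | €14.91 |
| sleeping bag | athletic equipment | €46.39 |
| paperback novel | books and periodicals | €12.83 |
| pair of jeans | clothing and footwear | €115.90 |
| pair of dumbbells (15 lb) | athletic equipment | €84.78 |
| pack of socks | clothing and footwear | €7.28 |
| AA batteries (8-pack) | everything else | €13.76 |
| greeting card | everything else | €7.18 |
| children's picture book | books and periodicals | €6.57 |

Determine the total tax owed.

€2.89

Hot soup (large) €4.99: hot prepared food, buyer-exempt → 0% → €0.00
Tennis racket €153.25: athletic equipment, buyer-exempt → 0% → €0.00
Burrito bowl €14.91: hot prepared food, buyer-exempt → 0% → €0.00
Sleeping bag €46.39: athletic equipment, buyer-exempt → 0% → €0.00
Paperback novel €12.83: books and periodicals → 9.25% → €1.186775
Pair of jeans €115.90: clothing and footwear → 0% → €0.00
Pair of dumbbells (15 lb) €84.78: athletic equipment, buyer-exempt → 0% → €0.00
Pack of socks €7.28: clothing and footwear → 0% → €0.00
AA batteries (8-pack) €13.76: everything else → 5.25% → €0.7224
Greeting card €7.18: everything else → 5.25% → €0.37695
Children's picture book €6.57: books and periodicals → 9.25% → €0.607725
Unrounded tax sum = €2.89385 → €2.89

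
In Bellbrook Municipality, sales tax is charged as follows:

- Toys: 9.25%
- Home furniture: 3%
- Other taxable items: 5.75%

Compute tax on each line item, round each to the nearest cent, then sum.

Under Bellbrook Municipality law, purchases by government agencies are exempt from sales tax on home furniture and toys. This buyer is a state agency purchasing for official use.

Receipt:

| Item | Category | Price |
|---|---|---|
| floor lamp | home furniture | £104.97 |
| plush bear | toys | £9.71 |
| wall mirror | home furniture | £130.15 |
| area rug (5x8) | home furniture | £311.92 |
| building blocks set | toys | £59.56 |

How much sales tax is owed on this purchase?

Floor lamp £104.97: home furniture, buyer-exempt → 0% → £0.00
Plush bear £9.71: toys, buyer-exempt → 0% → £0.00
Wall mirror £130.15: home furniture, buyer-exempt → 0% → £0.00
Area rug (5x8) £311.92: home furniture, buyer-exempt → 0% → £0.00
Building blocks set £59.56: toys, buyer-exempt → 0% → £0.00
Total tax = £0.00

£0.00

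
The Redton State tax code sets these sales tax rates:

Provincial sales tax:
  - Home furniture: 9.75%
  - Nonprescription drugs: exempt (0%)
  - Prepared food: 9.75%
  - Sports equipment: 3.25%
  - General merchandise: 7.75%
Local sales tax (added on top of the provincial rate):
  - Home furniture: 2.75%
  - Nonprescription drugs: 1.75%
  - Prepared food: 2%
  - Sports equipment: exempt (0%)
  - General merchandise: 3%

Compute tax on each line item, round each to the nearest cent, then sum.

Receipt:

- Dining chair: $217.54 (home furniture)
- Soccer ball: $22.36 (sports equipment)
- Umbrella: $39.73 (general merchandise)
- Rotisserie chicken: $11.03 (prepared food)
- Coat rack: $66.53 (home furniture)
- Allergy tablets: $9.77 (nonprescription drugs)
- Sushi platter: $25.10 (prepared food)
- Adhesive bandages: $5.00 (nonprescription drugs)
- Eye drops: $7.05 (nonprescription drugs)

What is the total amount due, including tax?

$449.25

Dining chair $217.54: home furniture → 9.75% + 2.75% local = 12.5% → $27.19
Soccer ball $22.36: sports equipment → 3.25% + 0% local = 3.25% → $0.73
Umbrella $39.73: general merchandise → 7.75% + 3% local = 10.75% → $4.27
Rotisserie chicken $11.03: prepared food → 9.75% + 2% local = 11.75% → $1.30
Coat rack $66.53: home furniture → 9.75% + 2.75% local = 12.5% → $8.32
Allergy tablets $9.77: nonprescription drugs → 0% + 1.75% local = 1.75% → $0.17
Sushi platter $25.10: prepared food → 9.75% + 2% local = 11.75% → $2.95
Adhesive bandages $5.00: nonprescription drugs → 0% + 1.75% local = 1.75% → $0.09
Eye drops $7.05: nonprescription drugs → 0% + 1.75% local = 1.75% → $0.12
Subtotal = $404.11; tax = $45.14; total due = $449.25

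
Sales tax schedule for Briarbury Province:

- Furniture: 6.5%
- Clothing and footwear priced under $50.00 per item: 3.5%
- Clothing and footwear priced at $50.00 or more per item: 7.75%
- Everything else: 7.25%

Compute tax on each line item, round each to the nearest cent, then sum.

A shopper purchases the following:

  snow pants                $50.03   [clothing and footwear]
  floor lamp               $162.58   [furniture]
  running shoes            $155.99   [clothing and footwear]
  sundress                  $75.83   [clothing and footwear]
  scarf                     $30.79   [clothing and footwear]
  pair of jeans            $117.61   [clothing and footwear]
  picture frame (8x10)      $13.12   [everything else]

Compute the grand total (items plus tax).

$649.51

Snow pants $50.03: clothing and footwear, $50.00 or more → 7.75% → $3.88
Floor lamp $162.58: furniture → 6.5% → $10.57
Running shoes $155.99: clothing and footwear, $50.00 or more → 7.75% → $12.09
Sundress $75.83: clothing and footwear, $50.00 or more → 7.75% → $5.88
Scarf $30.79: clothing and footwear, under $50.00 → 3.5% → $1.08
Pair of jeans $117.61: clothing and footwear, $50.00 or more → 7.75% → $9.11
Picture frame (8x10) $13.12: everything else → 7.25% → $0.95
Subtotal = $605.95; tax = $43.56; total due = $649.51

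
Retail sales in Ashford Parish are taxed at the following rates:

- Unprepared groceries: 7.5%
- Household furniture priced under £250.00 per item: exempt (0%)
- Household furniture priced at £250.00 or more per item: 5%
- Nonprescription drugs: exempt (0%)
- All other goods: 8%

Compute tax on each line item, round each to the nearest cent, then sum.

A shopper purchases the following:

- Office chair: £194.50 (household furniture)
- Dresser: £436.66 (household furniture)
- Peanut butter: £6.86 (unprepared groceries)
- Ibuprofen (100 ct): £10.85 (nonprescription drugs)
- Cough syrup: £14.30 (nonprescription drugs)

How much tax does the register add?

Office chair £194.50: household furniture, under £250.00 → 0% → £0.00
Dresser £436.66: household furniture, £250.00 or more → 5% → £21.83
Peanut butter £6.86: unprepared groceries → 7.5% → £0.51
Ibuprofen (100 ct) £10.85: nonprescription drugs → 0% → £0.00
Cough syrup £14.30: nonprescription drugs → 0% → £0.00
Total tax = £21.83 + £0.51 = £22.34

£22.34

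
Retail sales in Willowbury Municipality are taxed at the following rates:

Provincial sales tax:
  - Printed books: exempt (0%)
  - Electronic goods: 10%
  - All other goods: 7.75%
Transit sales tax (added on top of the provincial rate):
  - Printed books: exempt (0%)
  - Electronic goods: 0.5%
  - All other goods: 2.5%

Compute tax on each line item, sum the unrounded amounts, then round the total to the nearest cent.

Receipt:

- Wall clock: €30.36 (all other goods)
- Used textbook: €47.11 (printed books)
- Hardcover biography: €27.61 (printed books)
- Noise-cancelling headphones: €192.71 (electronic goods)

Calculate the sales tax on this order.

Wall clock €30.36: all other goods → 7.75% + 2.5% transit = 10.25% → €3.1119
Used textbook €47.11: printed books → 0% + 0% transit = 0% → €0.00
Hardcover biography €27.61: printed books → 0% + 0% transit = 0% → €0.00
Noise-cancelling headphones €192.71: electronic goods → 10% + 0.5% transit = 10.5% → €20.23455
Unrounded tax sum = €23.34645 → €23.35

€23.35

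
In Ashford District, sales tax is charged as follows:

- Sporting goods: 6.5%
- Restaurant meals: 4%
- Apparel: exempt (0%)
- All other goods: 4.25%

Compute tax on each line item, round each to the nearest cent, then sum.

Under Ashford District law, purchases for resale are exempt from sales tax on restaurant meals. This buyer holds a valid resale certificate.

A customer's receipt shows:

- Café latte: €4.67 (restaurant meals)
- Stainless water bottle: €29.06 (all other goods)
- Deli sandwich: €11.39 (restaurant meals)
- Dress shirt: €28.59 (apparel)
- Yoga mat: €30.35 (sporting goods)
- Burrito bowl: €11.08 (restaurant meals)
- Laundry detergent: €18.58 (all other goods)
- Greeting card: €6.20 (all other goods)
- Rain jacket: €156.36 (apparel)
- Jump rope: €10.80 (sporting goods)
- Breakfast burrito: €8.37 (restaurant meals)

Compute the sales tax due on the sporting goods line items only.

Yoga mat €30.35: sporting goods → 6.5% → €1.97
Jump rope €10.80: sporting goods → 6.5% → €0.70
Tax on sporting goods = €1.97 + €0.70 = €2.67

€2.67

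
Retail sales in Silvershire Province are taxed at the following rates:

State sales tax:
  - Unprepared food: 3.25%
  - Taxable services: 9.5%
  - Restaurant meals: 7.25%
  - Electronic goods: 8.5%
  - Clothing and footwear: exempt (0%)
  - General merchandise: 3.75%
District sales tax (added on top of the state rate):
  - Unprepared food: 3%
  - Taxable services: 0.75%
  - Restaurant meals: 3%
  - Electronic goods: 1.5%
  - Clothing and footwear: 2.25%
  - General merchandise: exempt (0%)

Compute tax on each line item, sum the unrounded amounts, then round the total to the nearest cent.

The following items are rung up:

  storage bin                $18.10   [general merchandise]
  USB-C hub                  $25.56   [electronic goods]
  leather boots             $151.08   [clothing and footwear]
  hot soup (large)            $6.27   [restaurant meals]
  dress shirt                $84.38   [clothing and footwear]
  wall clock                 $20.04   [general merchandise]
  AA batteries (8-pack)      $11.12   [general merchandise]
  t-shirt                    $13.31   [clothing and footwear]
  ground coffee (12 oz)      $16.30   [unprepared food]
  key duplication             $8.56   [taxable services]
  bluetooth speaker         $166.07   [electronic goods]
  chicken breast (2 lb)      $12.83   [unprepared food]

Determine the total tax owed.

$29.95

Storage bin $18.10: general merchandise → 3.75% + 0% district = 3.75% → $0.67875
USB-C hub $25.56: electronic goods → 8.5% + 1.5% district = 10% → $2.556
Leather boots $151.08: clothing and footwear → 0% + 2.25% district = 2.25% → $3.3993
Hot soup (large) $6.27: restaurant meals → 7.25% + 3% district = 10.25% → $0.642675
Dress shirt $84.38: clothing and footwear → 0% + 2.25% district = 2.25% → $1.89855
Wall clock $20.04: general merchandise → 3.75% + 0% district = 3.75% → $0.7515
AA batteries (8-pack) $11.12: general merchandise → 3.75% + 0% district = 3.75% → $0.417
T-shirt $13.31: clothing and footwear → 0% + 2.25% district = 2.25% → $0.299475
Ground coffee (12 oz) $16.30: unprepared food → 3.25% + 3% district = 6.25% → $1.01875
Key duplication $8.56: taxable services → 9.5% + 0.75% district = 10.25% → $0.8774
Bluetooth speaker $166.07: electronic goods → 8.5% + 1.5% district = 10% → $16.607
Chicken breast (2 lb) $12.83: unprepared food → 3.25% + 3% district = 6.25% → $0.801875
Unrounded tax sum = $29.948275 → $29.95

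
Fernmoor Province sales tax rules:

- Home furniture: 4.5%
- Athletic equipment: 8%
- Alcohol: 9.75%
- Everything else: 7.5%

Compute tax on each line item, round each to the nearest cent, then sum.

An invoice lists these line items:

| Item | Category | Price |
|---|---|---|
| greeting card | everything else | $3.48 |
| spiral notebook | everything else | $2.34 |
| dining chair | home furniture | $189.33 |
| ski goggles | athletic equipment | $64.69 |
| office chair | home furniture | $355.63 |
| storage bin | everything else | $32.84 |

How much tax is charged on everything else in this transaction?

Greeting card $3.48: everything else → 7.5% → $0.26
Spiral notebook $2.34: everything else → 7.5% → $0.18
Storage bin $32.84: everything else → 7.5% → $2.46
Tax on everything else = $0.26 + $0.18 + $2.46 = $2.90

$2.90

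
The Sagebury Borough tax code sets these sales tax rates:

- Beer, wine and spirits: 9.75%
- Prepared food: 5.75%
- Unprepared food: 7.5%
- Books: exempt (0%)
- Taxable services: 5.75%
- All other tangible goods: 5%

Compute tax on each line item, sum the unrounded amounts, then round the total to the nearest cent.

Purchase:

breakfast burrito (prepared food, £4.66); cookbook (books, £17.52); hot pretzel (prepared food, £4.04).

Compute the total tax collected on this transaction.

Breakfast burrito £4.66: prepared food → 5.75% → £0.26795
Cookbook £17.52: books → 0% → £0.00
Hot pretzel £4.04: prepared food → 5.75% → £0.2323
Unrounded tax sum = £0.50025 → £0.50

£0.50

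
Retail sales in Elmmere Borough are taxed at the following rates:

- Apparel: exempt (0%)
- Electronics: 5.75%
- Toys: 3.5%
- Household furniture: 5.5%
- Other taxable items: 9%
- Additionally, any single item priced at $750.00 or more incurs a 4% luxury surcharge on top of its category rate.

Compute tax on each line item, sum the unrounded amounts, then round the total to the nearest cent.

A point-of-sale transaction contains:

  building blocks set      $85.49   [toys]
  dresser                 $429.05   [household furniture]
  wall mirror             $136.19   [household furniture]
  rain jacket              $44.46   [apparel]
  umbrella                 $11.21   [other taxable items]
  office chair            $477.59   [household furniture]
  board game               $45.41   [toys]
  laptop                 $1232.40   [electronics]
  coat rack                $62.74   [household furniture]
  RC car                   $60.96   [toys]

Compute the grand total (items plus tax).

$2774.19

Building blocks set $85.49: toys → 3.5% → $2.99215
Dresser $429.05: household furniture → 5.5% → $23.59775
Wall mirror $136.19: household furniture → 5.5% → $7.49045
Rain jacket $44.46: apparel → 0% → $0.00
Umbrella $11.21: other taxable items → 9% → $1.0089
Office chair $477.59: household furniture → 5.5% → $26.26745
Board game $45.41: toys → 3.5% → $1.58935
Laptop $1232.40: electronics → 5.75% + 4% surcharge = 9.75% → $120.159
Coat rack $62.74: household furniture → 5.5% → $3.4507
RC car $60.96: toys → 3.5% → $2.1336
Subtotal = $2585.50; unrounded tax = $188.68935 → $188.69; total due = $2774.19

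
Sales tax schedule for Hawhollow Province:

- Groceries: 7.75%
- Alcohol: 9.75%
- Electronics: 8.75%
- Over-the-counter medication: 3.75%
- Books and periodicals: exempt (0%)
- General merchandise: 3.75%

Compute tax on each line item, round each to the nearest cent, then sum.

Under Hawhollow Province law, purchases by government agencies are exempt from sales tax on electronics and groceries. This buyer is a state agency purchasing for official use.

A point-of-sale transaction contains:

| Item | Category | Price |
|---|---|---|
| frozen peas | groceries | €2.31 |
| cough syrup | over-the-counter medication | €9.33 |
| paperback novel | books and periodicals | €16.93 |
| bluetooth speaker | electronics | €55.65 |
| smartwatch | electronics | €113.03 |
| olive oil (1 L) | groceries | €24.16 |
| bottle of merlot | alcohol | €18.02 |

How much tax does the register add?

€2.11

Frozen peas €2.31: groceries, buyer-exempt → 0% → €0.00
Cough syrup €9.33: over-the-counter medication → 3.75% → €0.35
Paperback novel €16.93: books and periodicals → 0% → €0.00
Bluetooth speaker €55.65: electronics, buyer-exempt → 0% → €0.00
Smartwatch €113.03: electronics, buyer-exempt → 0% → €0.00
Olive oil (1 L) €24.16: groceries, buyer-exempt → 0% → €0.00
Bottle of merlot €18.02: alcohol → 9.75% → €1.76
Total tax = €0.35 + €1.76 = €2.11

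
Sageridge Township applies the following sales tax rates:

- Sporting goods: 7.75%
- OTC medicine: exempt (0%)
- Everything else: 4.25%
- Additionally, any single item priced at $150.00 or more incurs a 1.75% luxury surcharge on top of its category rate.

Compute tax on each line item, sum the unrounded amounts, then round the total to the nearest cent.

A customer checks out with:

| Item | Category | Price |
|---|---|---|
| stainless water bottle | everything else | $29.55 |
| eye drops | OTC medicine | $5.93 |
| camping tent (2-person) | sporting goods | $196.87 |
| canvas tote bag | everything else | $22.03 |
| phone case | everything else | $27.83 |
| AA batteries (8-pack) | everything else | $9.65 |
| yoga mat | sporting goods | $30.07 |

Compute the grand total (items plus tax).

Stainless water bottle $29.55: everything else → 4.25% → $1.255875
Eye drops $5.93: OTC medicine → 0% → $0.00
Camping tent (2-person) $196.87: sporting goods → 7.75% + 1.75% surcharge = 9.5% → $18.70265
Canvas tote bag $22.03: everything else → 4.25% → $0.936275
Phone case $27.83: everything else → 4.25% → $1.182775
AA batteries (8-pack) $9.65: everything else → 4.25% → $0.410125
Yoga mat $30.07: sporting goods → 7.75% → $2.330425
Subtotal = $321.93; unrounded tax = $24.818125 → $24.82; total due = $346.75

$346.75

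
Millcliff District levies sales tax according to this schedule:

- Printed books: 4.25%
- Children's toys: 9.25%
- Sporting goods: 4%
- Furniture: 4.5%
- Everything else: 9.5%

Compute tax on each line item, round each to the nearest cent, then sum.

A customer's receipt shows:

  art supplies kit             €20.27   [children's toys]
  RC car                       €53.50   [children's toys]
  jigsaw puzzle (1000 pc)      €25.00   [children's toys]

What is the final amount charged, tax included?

Art supplies kit €20.27: children's toys → 9.25% → €1.87
RC car €53.50: children's toys → 9.25% → €4.95
Jigsaw puzzle (1000 pc) €25.00: children's toys → 9.25% → €2.31
Subtotal = €98.77; tax = €9.13; total due = €107.90

€107.90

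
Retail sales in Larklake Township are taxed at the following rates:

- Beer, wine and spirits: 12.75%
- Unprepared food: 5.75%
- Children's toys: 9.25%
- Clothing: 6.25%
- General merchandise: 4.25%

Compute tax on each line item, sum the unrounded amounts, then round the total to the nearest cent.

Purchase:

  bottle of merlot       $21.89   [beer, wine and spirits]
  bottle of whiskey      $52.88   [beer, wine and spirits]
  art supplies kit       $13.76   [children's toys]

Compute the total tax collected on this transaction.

$10.81

Bottle of merlot $21.89: beer, wine and spirits → 12.75% → $2.790975
Bottle of whiskey $52.88: beer, wine and spirits → 12.75% → $6.7422
Art supplies kit $13.76: children's toys → 9.25% → $1.2728
Unrounded tax sum = $10.805975 → $10.81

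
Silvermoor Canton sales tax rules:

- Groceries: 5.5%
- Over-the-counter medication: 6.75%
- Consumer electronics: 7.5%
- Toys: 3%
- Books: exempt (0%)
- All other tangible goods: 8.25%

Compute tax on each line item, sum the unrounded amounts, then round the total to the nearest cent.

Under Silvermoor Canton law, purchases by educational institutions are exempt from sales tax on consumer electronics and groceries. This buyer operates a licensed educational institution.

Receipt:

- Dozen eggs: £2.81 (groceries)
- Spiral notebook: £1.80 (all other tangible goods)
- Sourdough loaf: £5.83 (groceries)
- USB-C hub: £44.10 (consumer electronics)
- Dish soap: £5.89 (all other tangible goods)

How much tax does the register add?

£0.63

Dozen eggs £2.81: groceries, buyer-exempt → 0% → £0.00
Spiral notebook £1.80: all other tangible goods → 8.25% → £0.1485
Sourdough loaf £5.83: groceries, buyer-exempt → 0% → £0.00
USB-C hub £44.10: consumer electronics, buyer-exempt → 0% → £0.00
Dish soap £5.89: all other tangible goods → 8.25% → £0.485925
Unrounded tax sum = £0.634425 → £0.63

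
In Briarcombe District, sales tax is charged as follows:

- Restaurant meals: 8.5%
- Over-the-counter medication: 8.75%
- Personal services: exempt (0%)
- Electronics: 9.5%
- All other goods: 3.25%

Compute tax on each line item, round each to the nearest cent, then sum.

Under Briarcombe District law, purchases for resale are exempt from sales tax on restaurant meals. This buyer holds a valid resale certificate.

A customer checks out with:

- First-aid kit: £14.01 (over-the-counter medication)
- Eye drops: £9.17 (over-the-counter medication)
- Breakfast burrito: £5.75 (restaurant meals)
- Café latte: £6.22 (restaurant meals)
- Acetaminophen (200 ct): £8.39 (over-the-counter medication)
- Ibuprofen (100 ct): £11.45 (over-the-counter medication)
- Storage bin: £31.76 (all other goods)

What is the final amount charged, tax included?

£91.54

First-aid kit £14.01: over-the-counter medication → 8.75% → £1.23
Eye drops £9.17: over-the-counter medication → 8.75% → £0.80
Breakfast burrito £5.75: restaurant meals, buyer-exempt → 0% → £0.00
Café latte £6.22: restaurant meals, buyer-exempt → 0% → £0.00
Acetaminophen (200 ct) £8.39: over-the-counter medication → 8.75% → £0.73
Ibuprofen (100 ct) £11.45: over-the-counter medication → 8.75% → £1.00
Storage bin £31.76: all other goods → 3.25% → £1.03
Subtotal = £86.75; tax = £4.79; total due = £91.54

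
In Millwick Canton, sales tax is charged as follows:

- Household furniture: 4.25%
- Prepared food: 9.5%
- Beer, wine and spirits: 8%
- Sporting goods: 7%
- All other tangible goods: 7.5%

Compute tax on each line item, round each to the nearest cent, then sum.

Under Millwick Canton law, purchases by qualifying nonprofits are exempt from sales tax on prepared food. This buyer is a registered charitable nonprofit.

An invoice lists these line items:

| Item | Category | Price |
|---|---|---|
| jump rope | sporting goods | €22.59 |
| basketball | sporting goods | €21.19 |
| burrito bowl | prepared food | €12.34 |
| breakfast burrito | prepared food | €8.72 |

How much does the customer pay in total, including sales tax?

€67.90

Jump rope €22.59: sporting goods → 7% → €1.58
Basketball €21.19: sporting goods → 7% → €1.48
Burrito bowl €12.34: prepared food, buyer-exempt → 0% → €0.00
Breakfast burrito €8.72: prepared food, buyer-exempt → 0% → €0.00
Subtotal = €64.84; tax = €3.06; total due = €67.90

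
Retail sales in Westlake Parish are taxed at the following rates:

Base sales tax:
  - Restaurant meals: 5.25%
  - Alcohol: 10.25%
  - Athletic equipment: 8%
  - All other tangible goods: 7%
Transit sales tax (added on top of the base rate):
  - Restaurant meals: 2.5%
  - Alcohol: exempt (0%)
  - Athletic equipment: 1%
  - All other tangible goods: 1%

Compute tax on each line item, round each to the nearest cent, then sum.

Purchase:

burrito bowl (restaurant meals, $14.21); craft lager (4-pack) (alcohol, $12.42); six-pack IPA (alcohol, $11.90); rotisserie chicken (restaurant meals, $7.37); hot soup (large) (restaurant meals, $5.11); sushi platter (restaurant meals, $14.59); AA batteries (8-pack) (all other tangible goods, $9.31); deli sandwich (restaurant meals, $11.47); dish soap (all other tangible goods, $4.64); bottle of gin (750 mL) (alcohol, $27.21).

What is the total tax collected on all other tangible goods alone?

AA batteries (8-pack) $9.31: all other tangible goods → 7% + 1% transit = 8% → $0.74
Dish soap $4.64: all other tangible goods → 7% + 1% transit = 8% → $0.37
Tax on all other tangible goods = $0.74 + $0.37 = $1.11

$1.11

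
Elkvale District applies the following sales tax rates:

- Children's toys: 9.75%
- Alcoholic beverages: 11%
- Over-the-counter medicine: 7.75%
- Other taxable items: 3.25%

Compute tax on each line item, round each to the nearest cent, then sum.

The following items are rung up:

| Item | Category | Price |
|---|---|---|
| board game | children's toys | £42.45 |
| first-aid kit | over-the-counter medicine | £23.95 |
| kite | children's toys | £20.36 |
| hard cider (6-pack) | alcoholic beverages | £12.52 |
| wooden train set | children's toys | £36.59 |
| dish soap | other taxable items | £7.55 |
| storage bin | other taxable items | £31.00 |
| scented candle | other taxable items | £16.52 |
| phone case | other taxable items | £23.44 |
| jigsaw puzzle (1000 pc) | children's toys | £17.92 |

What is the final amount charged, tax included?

£249.55

Board game £42.45: children's toys → 9.75% → £4.14
First-aid kit £23.95: over-the-counter medicine → 7.75% → £1.86
Kite £20.36: children's toys → 9.75% → £1.99
Hard cider (6-pack) £12.52: alcoholic beverages → 11% → £1.38
Wooden train set £36.59: children's toys → 9.75% → £3.57
Dish soap £7.55: other taxable items → 3.25% → £0.25
Storage bin £31.00: other taxable items → 3.25% → £1.01
Scented candle £16.52: other taxable items → 3.25% → £0.54
Phone case £23.44: other taxable items → 3.25% → £0.76
Jigsaw puzzle (1000 pc) £17.92: children's toys → 9.75% → £1.75
Subtotal = £232.30; tax = £17.25; total due = £249.55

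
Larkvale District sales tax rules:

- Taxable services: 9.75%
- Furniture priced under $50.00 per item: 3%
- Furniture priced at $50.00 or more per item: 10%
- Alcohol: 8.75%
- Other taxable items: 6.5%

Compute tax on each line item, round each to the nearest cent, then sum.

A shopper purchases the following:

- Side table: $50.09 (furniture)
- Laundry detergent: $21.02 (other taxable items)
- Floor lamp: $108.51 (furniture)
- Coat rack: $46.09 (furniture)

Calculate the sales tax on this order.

Side table $50.09: furniture, $50.00 or more → 10% → $5.01
Laundry detergent $21.02: other taxable items → 6.5% → $1.37
Floor lamp $108.51: furniture, $50.00 or more → 10% → $10.85
Coat rack $46.09: furniture, under $50.00 → 3% → $1.38
Total tax = $5.01 + $1.37 + $10.85 + $1.38 = $18.61

$18.61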